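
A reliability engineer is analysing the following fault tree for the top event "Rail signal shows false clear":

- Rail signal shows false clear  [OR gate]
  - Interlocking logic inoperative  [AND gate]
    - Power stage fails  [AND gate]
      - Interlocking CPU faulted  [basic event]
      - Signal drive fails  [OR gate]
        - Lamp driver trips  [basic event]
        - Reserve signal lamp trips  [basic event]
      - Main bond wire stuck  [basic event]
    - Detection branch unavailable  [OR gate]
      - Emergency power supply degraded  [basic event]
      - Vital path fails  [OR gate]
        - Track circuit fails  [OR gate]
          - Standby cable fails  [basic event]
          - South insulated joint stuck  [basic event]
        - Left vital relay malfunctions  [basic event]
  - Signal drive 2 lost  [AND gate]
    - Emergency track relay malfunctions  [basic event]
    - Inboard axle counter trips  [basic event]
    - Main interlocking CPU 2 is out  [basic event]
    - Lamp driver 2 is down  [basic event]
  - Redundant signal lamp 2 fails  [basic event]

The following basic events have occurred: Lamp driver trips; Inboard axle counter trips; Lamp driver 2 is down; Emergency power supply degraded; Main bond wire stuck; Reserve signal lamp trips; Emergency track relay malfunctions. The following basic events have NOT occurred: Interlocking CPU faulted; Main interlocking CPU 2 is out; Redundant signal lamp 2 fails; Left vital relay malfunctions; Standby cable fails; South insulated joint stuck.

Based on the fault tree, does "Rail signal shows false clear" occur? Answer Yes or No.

No

Signal drive fails [OR]: Lamp driver trips=occurs, Reserve signal lamp trips=occurs → at least one input occurs → occurs.
Power stage fails [AND]: Interlocking CPU faulted=not, Signal drive fails=occurs, Main bond wire stuck=occurs → not all inputs occur → does not occur.
Track circuit fails [OR]: Standby cable fails=not, South insulated joint stuck=not → no input occurs → does not occur.
Vital path fails [OR]: Track circuit fails=not, Left vital relay malfunctions=not → no input occurs → does not occur.
Detection branch unavailable [OR]: Emergency power supply degraded=occurs, Vital path fails=not → at least one input occurs → occurs.
Interlocking logic inoperative [AND]: Power stage fails=not, Detection branch unavailable=occurs → not all inputs occur → does not occur.
Signal drive 2 lost [AND]: Emergency track relay malfunctions=occurs, Inboard axle counter trips=occurs, Main interlocking CPU 2 is out=not, Lamp driver 2 is down=occurs → not all inputs occur → does not occur.
Rail signal shows false clear [OR]: Interlocking logic inoperative=not, Signal drive 2 lost=not, Redundant signal lamp 2 fails=not → no input occurs → does not occur.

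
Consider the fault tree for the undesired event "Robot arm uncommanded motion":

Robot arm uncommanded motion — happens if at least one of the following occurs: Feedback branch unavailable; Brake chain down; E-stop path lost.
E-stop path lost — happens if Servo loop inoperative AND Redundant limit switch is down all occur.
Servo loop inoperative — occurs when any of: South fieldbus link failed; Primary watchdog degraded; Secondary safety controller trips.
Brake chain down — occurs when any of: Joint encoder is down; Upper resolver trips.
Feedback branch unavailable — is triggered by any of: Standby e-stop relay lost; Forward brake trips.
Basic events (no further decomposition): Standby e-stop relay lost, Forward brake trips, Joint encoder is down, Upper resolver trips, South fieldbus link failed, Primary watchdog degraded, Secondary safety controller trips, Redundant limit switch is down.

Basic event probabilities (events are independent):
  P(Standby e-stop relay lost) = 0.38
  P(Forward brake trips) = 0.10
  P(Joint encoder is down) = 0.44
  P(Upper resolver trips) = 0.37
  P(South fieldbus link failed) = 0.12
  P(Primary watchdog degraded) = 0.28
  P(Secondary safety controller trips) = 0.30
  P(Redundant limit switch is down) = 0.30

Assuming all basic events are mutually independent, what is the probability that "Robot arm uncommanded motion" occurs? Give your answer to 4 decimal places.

0.8360

P(Feedback branch unavailable) [OR] = 1 − (1−0.38) × (1−0.10) = 0.442000
P(Brake chain down) [OR] = 1 − (1−0.44) × (1−0.37) = 0.647200
P(Servo loop inoperative) [OR] = 1 − (1−0.12) × (1−0.28) × (1−0.30) = 0.556480
P(E-stop path lost) [AND] = 0.556480 × 0.30 = 0.166944
P(Robot arm uncommanded motion) [OR] = 1 − (1−0.442000) × (1−0.647200) × (1−0.166944) = 0.836003
Rounded to 4 decimal places: P(Robot arm uncommanded motion) ≈ 0.8360.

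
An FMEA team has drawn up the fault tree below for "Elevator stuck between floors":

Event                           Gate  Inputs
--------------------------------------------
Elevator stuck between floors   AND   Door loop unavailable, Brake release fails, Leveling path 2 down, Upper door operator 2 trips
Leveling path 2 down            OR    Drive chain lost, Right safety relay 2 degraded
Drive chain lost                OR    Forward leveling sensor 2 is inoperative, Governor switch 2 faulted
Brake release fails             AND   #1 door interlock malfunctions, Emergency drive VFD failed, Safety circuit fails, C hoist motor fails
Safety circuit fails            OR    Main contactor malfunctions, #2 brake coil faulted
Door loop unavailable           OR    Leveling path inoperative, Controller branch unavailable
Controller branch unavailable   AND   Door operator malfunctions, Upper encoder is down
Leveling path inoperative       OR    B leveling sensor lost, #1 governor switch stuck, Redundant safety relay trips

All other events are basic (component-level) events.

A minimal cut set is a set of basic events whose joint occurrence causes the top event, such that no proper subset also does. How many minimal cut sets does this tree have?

Leveling path inoperative [OR]: union of children's cut sets → 3 cut set(s).
Controller branch unavailable [AND]: one cut set from each child combined → 1 × 1 = 1 cut set(s).
Door loop unavailable [OR]: union of children's cut sets → 4 cut set(s).
Safety circuit fails [OR]: union of children's cut sets → 2 cut set(s).
Brake release fails [AND]: one cut set from each child combined → 1 × 1 × 2 × 1 = 2 cut set(s).
Drive chain lost [OR]: union of children's cut sets → 2 cut set(s).
Leveling path 2 down [OR]: union of children's cut sets → 3 cut set(s).
Elevator stuck between floors [AND]: one cut set from each child combined → 4 × 2 × 3 × 1 = 24 cut set(s).

24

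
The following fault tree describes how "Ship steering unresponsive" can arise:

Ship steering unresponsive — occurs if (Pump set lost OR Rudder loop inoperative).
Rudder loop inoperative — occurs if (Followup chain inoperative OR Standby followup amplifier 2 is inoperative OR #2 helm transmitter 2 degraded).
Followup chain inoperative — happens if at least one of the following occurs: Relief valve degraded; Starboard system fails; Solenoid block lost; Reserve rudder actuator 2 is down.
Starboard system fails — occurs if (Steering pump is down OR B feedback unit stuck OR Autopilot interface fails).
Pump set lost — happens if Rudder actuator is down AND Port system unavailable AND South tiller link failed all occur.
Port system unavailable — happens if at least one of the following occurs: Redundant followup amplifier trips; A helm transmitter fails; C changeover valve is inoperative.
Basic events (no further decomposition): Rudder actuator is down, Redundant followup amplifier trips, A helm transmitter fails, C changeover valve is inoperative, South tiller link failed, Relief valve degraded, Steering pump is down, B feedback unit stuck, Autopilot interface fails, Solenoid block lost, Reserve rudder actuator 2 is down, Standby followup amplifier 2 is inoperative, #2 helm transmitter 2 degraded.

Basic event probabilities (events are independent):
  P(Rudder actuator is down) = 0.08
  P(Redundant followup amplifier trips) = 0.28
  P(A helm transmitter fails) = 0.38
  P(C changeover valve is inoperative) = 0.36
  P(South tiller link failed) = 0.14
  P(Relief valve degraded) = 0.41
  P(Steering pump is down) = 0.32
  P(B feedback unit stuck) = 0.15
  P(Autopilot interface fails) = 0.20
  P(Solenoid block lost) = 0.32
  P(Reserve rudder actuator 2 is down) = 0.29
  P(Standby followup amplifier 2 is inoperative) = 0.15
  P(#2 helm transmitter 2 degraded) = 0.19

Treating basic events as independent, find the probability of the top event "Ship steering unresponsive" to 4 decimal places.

P(Port system unavailable) [OR] = 1 − (1−0.28) × (1−0.38) × (1−0.36) = 0.714304
P(Pump set lost) [AND] = 0.08 × 0.714304 × 0.14 = 0.008000
P(Starboard system fails) [OR] = 1 − (1−0.32) × (1−0.15) × (1−0.20) = 0.537600
P(Followup chain inoperative) [OR] = 1 − (1−0.41) × (1−0.537600) × (1−0.32) × (1−0.29) = 0.868284
P(Rudder loop inoperative) [OR] = 1 − (1−0.868284) × (1−0.15) × (1−0.19) = 0.909314
P(Ship steering unresponsive) [OR] = 1 − (1−0.008000) × (1−0.909314) = 0.910039
Rounded to 4 decimal places: P(Ship steering unresponsive) ≈ 0.9100.

0.9100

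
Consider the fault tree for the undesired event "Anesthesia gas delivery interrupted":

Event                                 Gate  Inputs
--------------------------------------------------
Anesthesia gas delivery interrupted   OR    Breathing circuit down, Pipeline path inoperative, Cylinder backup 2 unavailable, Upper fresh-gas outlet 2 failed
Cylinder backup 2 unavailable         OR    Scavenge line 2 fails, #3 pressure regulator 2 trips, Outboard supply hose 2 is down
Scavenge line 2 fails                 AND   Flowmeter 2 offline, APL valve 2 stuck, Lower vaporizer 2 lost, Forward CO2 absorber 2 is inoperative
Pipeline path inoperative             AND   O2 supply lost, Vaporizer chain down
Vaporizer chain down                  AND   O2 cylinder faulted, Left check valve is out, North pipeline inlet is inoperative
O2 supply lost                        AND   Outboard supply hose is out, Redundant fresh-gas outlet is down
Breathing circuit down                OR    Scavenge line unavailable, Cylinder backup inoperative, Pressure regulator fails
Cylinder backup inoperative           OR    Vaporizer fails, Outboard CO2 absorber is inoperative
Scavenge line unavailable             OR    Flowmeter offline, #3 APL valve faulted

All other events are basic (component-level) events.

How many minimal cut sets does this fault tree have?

10

Scavenge line unavailable [OR]: union of children's cut sets → 2 cut set(s).
Cylinder backup inoperative [OR]: union of children's cut sets → 2 cut set(s).
Breathing circuit down [OR]: union of children's cut sets → 5 cut set(s).
O2 supply lost [AND]: one cut set from each child combined → 1 × 1 = 1 cut set(s).
Vaporizer chain down [AND]: one cut set from each child combined → 1 × 1 × 1 = 1 cut set(s).
Pipeline path inoperative [AND]: one cut set from each child combined → 1 × 1 = 1 cut set(s).
Scavenge line 2 fails [AND]: one cut set from each child combined → 1 × 1 × 1 × 1 = 1 cut set(s).
Cylinder backup 2 unavailable [OR]: union of children's cut sets → 3 cut set(s).
Anesthesia gas delivery interrupted [OR]: union of children's cut sets → 10 cut set(s).
Minimal cut sets: {Flowmeter offline}; {#3 APL valve faulted}; {Vaporizer fails}; {Outboard CO2 absorber is inoperative}; {Pressure regulator fails}; {Left check valve is out, North pipeline inlet is inoperative, O2 cylinder faulted, Outboard supply hose is out, Redundant fresh-gas outlet is down}; {APL valve 2 stuck, Flowmeter 2 offline, Forward CO2 absorber 2 is inoperative, Lower vaporizer 2 lost}; {#3 pressure regulator 2 trips}; {Outboard supply hose 2 is down}; {Upper fresh-gas outlet 2 failed}.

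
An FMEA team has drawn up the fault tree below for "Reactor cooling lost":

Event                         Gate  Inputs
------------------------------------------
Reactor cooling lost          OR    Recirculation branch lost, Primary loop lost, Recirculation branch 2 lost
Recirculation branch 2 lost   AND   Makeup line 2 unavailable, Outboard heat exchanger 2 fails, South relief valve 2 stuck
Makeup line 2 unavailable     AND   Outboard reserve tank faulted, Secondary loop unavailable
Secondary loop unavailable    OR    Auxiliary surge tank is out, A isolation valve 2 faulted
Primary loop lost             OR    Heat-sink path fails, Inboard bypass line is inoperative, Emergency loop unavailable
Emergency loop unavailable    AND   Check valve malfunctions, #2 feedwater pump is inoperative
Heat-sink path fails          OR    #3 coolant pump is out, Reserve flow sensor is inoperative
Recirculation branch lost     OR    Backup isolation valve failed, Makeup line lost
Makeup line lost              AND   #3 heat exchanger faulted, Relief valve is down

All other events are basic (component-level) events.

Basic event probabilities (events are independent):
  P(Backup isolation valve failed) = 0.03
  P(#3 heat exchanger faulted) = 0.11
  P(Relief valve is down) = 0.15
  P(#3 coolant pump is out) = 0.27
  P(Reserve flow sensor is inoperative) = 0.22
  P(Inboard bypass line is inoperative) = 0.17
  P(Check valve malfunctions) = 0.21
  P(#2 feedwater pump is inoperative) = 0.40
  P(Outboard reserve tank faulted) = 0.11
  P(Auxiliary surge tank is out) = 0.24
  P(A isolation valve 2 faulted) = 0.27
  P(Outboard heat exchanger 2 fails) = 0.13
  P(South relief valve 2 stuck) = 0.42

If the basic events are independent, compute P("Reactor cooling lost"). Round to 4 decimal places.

0.5881

P(Makeup line lost) [AND] = 0.11 × 0.15 = 0.016500
P(Recirculation branch lost) [OR] = 1 − (1−0.03) × (1−0.016500) = 0.046005
P(Heat-sink path fails) [OR] = 1 − (1−0.27) × (1−0.22) = 0.430600
P(Emergency loop unavailable) [AND] = 0.21 × 0.40 = 0.084000
P(Primary loop lost) [OR] = 1 − (1−0.430600) × (1−0.17) × (1−0.084000) = 0.567097
P(Secondary loop unavailable) [OR] = 1 − (1−0.24) × (1−0.27) = 0.445200
P(Makeup line 2 unavailable) [AND] = 0.11 × 0.445200 = 0.048972
P(Recirculation branch 2 lost) [AND] = 0.048972 × 0.13 × 0.42 = 0.002674
P(Reactor cooling lost) [OR] = 1 − (1−0.046005) × (1−0.567097) × (1−0.002674) = 0.588117
Rounded to 4 decimal places: P(Reactor cooling lost) ≈ 0.5881.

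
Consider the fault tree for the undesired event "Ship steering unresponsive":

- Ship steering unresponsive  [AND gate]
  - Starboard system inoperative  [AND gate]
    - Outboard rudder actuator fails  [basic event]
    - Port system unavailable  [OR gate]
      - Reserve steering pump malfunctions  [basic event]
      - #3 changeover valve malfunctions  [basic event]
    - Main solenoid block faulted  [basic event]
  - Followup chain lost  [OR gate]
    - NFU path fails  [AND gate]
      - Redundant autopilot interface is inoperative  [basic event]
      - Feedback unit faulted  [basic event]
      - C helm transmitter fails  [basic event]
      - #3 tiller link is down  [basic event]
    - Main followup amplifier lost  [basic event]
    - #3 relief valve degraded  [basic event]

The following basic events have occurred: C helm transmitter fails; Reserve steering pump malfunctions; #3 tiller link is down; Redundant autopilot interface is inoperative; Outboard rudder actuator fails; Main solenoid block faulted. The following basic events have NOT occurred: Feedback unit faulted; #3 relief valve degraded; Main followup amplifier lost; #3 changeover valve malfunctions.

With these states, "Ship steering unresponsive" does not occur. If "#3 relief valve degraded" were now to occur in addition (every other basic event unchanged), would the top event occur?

Yes

Counterfactual: set "#3 relief valve degraded" to occurred.
Port system unavailable [OR]: Reserve steering pump malfunctions=occurs, #3 changeover valve malfunctions=not → at least one input occurs → occurs.
Starboard system inoperative [AND]: Outboard rudder actuator fails=occurs, Port system unavailable=occurs, Main solenoid block faulted=occurs → all inputs occur → occurs.
NFU path fails [AND]: Redundant autopilot interface is inoperative=occurs, Feedback unit faulted=not, C helm transmitter fails=occurs, #3 tiller link is down=occurs → not all inputs occur → does not occur.
Followup chain lost [OR]: NFU path fails=not, Main followup amplifier lost=not, #3 relief valve degraded=occurs → at least one input occurs → occurs.
Ship steering unresponsive [AND]: Starboard system inoperative=occurs, Followup chain lost=occurs → all inputs occur → occurs.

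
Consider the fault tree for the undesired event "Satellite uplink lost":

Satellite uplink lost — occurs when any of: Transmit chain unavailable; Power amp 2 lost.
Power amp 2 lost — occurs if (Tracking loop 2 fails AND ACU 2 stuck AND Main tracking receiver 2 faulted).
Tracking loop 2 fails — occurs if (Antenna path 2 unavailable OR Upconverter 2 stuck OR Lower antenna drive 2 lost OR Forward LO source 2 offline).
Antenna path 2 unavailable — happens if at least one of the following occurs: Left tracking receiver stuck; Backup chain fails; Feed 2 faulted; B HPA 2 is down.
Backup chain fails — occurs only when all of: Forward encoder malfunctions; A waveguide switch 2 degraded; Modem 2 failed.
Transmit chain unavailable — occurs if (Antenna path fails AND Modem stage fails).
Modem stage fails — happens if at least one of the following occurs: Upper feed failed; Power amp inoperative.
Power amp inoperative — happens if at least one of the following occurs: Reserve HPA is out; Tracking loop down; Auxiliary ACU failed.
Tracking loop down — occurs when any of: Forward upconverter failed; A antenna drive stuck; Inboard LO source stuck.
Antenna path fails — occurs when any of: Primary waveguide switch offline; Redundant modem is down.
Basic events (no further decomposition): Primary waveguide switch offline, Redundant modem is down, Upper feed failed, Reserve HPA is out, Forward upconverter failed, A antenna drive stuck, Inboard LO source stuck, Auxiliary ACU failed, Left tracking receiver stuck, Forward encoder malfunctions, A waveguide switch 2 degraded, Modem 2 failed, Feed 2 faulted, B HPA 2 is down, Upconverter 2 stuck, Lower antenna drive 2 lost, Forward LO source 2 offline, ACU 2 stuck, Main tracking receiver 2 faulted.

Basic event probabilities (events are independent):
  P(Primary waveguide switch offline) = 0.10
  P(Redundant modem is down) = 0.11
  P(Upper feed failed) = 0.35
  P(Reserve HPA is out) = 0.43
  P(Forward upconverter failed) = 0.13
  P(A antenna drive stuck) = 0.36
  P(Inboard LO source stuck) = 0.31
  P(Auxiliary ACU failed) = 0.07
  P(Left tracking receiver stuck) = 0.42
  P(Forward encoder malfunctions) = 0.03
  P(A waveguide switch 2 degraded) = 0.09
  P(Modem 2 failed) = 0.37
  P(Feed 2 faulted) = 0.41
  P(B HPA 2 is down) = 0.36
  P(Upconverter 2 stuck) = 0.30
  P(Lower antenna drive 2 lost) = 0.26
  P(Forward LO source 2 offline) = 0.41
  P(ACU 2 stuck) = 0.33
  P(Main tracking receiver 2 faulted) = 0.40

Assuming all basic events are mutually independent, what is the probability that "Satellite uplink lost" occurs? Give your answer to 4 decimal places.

0.2746

P(Antenna path fails) [OR] = 1 − (1−0.10) × (1−0.11) = 0.199000
P(Tracking loop down) [OR] = 1 − (1−0.13) × (1−0.36) × (1−0.31) = 0.615808
P(Power amp inoperative) [OR] = 1 − (1−0.43) × (1−0.615808) × (1−0.07) = 0.796340
P(Modem stage fails) [OR] = 1 − (1−0.35) × (1−0.796340) = 0.867621
P(Transmit chain unavailable) [AND] = 0.199000 × 0.867621 = 0.172657
P(Backup chain fails) [AND] = 0.03 × 0.09 × 0.37 = 0.000999
P(Antenna path 2 unavailable) [OR] = 1 − (1−0.42) × (1−0.000999) × (1−0.41) × (1−0.36) = 0.781211
P(Tracking loop 2 fails) [OR] = 1 − (1−0.781211) × (1−0.30) × (1−0.26) × (1−0.41) = 0.933134
P(Power amp 2 lost) [AND] = 0.933134 × 0.33 × 0.40 = 0.123174
P(Satellite uplink lost) [OR] = 1 − (1−0.172657) × (1−0.123174) = 0.274564
Rounded to 4 decimal places: P(Satellite uplink lost) ≈ 0.2746.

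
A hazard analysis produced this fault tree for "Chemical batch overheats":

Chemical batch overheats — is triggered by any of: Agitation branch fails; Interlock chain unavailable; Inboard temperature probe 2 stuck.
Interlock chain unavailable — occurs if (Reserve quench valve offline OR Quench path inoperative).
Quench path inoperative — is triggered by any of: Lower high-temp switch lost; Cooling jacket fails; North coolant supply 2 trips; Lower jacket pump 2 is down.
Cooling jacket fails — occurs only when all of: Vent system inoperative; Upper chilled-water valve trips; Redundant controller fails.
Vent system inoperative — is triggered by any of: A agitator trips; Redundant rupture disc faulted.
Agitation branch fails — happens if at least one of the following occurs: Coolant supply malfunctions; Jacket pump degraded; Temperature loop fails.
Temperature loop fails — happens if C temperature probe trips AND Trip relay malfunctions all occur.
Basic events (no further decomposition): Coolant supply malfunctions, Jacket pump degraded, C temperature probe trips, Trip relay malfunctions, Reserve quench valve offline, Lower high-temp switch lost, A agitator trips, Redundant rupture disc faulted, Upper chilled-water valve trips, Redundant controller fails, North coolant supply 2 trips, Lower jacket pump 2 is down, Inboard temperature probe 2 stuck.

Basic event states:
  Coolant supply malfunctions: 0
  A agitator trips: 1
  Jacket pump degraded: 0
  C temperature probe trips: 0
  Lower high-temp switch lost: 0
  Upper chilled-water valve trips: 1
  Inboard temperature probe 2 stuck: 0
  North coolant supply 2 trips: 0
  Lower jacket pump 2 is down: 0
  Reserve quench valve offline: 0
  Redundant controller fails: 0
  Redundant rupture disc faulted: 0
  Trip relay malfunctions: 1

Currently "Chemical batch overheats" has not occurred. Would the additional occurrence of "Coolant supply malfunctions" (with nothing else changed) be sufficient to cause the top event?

Yes

Counterfactual: set "Coolant supply malfunctions" to occurred.
Temperature loop fails [AND]: C temperature probe trips=not, Trip relay malfunctions=occurs → not all inputs occur → does not occur.
Agitation branch fails [OR]: Coolant supply malfunctions=occurs, Jacket pump degraded=not, Temperature loop fails=not → at least one input occurs → occurs.
Vent system inoperative [OR]: A agitator trips=occurs, Redundant rupture disc faulted=not → at least one input occurs → occurs.
Cooling jacket fails [AND]: Vent system inoperative=occurs, Upper chilled-water valve trips=occurs, Redundant controller fails=not → not all inputs occur → does not occur.
Quench path inoperative [OR]: Lower high-temp switch lost=not, Cooling jacket fails=not, North coolant supply 2 trips=not, Lower jacket pump 2 is down=not → no input occurs → does not occur.
Interlock chain unavailable [OR]: Reserve quench valve offline=not, Quench path inoperative=not → no input occurs → does not occur.
Chemical batch overheats [OR]: Agitation branch fails=occurs, Interlock chain unavailable=not, Inboard temperature probe 2 stuck=not → at least one input occurs → occurs.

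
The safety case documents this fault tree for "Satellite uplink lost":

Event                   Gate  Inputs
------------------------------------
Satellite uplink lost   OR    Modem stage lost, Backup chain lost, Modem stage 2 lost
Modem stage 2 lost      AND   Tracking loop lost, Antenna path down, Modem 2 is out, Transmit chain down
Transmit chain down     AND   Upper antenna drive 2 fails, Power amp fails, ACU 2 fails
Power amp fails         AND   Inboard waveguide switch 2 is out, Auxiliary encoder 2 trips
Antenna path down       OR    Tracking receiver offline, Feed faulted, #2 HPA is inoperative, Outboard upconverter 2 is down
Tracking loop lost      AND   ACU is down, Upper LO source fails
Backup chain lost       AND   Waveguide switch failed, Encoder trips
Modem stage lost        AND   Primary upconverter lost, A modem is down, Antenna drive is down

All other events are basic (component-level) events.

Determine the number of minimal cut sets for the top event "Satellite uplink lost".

Modem stage lost [AND]: one cut set from each child combined → 1 × 1 × 1 = 1 cut set(s).
Backup chain lost [AND]: one cut set from each child combined → 1 × 1 = 1 cut set(s).
Tracking loop lost [AND]: one cut set from each child combined → 1 × 1 = 1 cut set(s).
Antenna path down [OR]: union of children's cut sets → 4 cut set(s).
Power amp fails [AND]: one cut set from each child combined → 1 × 1 = 1 cut set(s).
Transmit chain down [AND]: one cut set from each child combined → 1 × 1 × 1 = 1 cut set(s).
Modem stage 2 lost [AND]: one cut set from each child combined → 1 × 4 × 1 × 1 = 4 cut set(s).
Satellite uplink lost [OR]: union of children's cut sets → 6 cut set(s).
Minimal cut sets: {A modem is down, Antenna drive is down, Primary upconverter lost}; {Encoder trips, Waveguide switch failed}; {ACU 2 fails, ACU is down, Auxiliary encoder 2 trips, Inboard waveguide switch 2 is out, Modem 2 is out, Tracking receiver offline, Upper LO source fails, Upper antenna drive 2 fails}; {ACU 2 fails, ACU is down, Auxiliary encoder 2 trips, Feed faulted, Inboard waveguide switch 2 is out, Modem 2 is out, Upper LO source fails, Upper antenna drive 2 fails}; {#2 HPA is inoperative, ACU 2 fails, ACU is down, Auxiliary encoder 2 trips, Inboard waveguide switch 2 is out, Modem 2 is out, Upper LO source fails, Upper antenna drive 2 fails}; {ACU 2 fails, ACU is down, Auxiliary encoder 2 trips, Inboard waveguide switch 2 is out, Modem 2 is out, Outboard upconverter 2 is down, Upper LO source fails, Upper antenna drive 2 fails}.

6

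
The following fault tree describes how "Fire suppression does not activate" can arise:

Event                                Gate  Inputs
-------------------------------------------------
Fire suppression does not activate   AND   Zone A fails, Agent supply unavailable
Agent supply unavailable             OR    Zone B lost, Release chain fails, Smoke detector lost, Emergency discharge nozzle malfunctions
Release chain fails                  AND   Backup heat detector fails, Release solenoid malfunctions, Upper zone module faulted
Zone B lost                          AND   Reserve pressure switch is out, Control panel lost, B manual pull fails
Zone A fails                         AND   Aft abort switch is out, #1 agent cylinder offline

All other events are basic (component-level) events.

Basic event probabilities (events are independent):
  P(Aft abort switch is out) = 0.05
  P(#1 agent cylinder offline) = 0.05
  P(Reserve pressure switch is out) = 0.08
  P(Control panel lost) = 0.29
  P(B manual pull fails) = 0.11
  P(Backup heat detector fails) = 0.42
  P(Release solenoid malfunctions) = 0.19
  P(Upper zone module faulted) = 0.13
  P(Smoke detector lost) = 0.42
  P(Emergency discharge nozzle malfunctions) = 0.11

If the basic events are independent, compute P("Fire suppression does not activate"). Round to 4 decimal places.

P(Zone A fails) [AND] = 0.05 × 0.05 = 0.002500
P(Zone B lost) [AND] = 0.08 × 0.29 × 0.11 = 0.002552
P(Release chain fails) [AND] = 0.42 × 0.19 × 0.13 = 0.010374
P(Agent supply unavailable) [OR] = 1 − (1−0.002552) × (1−0.010374) × (1−0.42) × (1−0.11) = 0.490459
P(Fire suppression does not activate) [AND] = 0.002500 × 0.490459 = 0.001226
Rounded to 4 decimal places: P(Fire suppression does not activate) ≈ 0.0012.

0.0012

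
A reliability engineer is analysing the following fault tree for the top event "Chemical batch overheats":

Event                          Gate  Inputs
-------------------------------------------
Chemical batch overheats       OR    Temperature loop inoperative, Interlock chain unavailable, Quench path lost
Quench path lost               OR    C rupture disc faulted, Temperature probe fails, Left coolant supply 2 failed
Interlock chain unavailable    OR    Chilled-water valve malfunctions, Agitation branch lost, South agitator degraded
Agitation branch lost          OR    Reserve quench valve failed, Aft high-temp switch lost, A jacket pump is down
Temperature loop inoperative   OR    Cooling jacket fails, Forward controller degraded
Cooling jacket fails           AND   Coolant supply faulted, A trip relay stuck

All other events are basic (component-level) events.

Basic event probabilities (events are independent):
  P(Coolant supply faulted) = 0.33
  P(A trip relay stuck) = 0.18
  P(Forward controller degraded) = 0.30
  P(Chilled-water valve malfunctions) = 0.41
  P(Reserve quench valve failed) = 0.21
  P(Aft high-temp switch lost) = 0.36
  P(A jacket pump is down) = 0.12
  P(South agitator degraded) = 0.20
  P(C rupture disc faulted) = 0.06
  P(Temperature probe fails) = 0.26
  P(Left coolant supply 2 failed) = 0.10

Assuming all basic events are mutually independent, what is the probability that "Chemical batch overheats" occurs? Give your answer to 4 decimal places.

P(Cooling jacket fails) [AND] = 0.33 × 0.18 = 0.059400
P(Temperature loop inoperative) [OR] = 1 − (1−0.059400) × (1−0.30) = 0.341580
P(Agitation branch lost) [OR] = 1 − (1−0.21) × (1−0.36) × (1−0.12) = 0.555072
P(Interlock chain unavailable) [OR] = 1 − (1−0.41) × (1−0.555072) × (1−0.20) = 0.789994
P(Quench path lost) [OR] = 1 − (1−0.06) × (1−0.26) × (1−0.10) = 0.373960
P(Chemical batch overheats) [OR] = 1 − (1−0.341580) × (1−0.789994) × (1−0.373960) = 0.913436
Rounded to 4 decimal places: P(Chemical batch overheats) ≈ 0.9134.

0.9134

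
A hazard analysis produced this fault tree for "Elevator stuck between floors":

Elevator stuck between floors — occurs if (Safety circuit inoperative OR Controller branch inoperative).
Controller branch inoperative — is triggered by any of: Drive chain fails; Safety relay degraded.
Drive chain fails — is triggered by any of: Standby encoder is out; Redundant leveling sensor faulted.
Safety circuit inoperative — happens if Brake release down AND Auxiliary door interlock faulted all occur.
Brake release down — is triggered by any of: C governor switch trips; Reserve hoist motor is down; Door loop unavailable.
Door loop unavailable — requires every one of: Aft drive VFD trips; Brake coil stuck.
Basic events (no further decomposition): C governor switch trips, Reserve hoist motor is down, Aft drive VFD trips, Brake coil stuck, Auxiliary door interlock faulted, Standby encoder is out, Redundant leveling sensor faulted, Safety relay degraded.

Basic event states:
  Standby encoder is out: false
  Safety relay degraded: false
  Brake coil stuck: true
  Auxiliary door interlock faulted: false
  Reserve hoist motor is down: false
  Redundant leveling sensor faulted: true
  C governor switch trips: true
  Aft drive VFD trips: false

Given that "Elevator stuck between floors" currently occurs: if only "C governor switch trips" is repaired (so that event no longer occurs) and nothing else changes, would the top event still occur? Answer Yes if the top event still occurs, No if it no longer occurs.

Counterfactual: set "C governor switch trips" to not occurred.
Door loop unavailable [AND]: Aft drive VFD trips=not, Brake coil stuck=occurs → not all inputs occur → does not occur.
Brake release down [OR]: C governor switch trips=not, Reserve hoist motor is down=not, Door loop unavailable=not → no input occurs → does not occur.
Safety circuit inoperative [AND]: Brake release down=not, Auxiliary door interlock faulted=not → not all inputs occur → does not occur.
Drive chain fails [OR]: Standby encoder is out=not, Redundant leveling sensor faulted=occurs → at least one input occurs → occurs.
Controller branch inoperative [OR]: Drive chain fails=occurs, Safety relay degraded=not → at least one input occurs → occurs.
Elevator stuck between floors [OR]: Safety circuit inoperative=not, Controller branch inoperative=occurs → at least one input occurs → occurs.

Yes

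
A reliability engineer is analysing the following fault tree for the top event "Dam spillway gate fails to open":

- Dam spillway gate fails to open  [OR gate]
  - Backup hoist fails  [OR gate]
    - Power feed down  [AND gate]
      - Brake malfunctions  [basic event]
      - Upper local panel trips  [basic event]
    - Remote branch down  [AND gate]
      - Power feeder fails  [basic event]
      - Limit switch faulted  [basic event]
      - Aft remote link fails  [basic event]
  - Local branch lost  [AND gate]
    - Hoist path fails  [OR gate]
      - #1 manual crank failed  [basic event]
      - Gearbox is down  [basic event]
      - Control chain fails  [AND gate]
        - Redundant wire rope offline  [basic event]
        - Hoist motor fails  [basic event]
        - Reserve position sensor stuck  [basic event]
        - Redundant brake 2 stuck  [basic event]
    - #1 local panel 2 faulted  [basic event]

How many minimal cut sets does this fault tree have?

5

Power feed down [AND]: one cut set from each child combined → 1 × 1 = 1 cut set(s).
Remote branch down [AND]: one cut set from each child combined → 1 × 1 × 1 = 1 cut set(s).
Backup hoist fails [OR]: union of children's cut sets → 2 cut set(s).
Control chain fails [AND]: one cut set from each child combined → 1 × 1 × 1 × 1 = 1 cut set(s).
Hoist path fails [OR]: union of children's cut sets → 3 cut set(s).
Local branch lost [AND]: one cut set from each child combined → 3 × 1 = 3 cut set(s).
Dam spillway gate fails to open [OR]: union of children's cut sets → 5 cut set(s).
Minimal cut sets: {Brake malfunctions, Upper local panel trips}; {Aft remote link fails, Limit switch faulted, Power feeder fails}; {#1 local panel 2 faulted, #1 manual crank failed}; {#1 local panel 2 faulted, Gearbox is down}; {#1 local panel 2 faulted, Hoist motor fails, Redundant brake 2 stuck, Redundant wire rope offline, Reserve position sensor stuck}.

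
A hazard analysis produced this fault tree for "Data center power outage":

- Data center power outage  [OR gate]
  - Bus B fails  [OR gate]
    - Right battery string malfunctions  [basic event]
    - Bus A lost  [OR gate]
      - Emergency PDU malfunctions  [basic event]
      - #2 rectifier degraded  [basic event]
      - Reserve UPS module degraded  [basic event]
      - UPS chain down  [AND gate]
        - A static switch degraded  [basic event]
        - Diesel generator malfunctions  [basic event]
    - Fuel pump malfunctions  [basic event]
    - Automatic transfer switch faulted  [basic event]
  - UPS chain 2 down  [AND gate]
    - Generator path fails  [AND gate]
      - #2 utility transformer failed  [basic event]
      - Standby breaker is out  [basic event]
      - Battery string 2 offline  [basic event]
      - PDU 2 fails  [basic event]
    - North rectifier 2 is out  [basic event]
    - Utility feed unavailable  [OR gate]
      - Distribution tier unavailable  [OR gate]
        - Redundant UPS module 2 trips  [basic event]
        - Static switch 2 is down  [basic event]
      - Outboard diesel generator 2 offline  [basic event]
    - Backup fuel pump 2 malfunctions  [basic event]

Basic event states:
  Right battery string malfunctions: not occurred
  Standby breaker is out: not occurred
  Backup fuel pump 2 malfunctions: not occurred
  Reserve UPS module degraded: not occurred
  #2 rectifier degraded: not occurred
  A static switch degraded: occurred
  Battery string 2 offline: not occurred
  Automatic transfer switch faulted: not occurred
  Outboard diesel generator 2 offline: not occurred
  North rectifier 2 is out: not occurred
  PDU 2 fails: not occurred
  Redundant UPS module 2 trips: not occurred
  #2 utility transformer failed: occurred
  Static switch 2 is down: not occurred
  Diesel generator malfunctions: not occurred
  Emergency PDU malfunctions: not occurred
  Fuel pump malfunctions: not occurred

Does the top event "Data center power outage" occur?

No

UPS chain down [AND]: A static switch degraded=occurs, Diesel generator malfunctions=not → not all inputs occur → does not occur.
Bus A lost [OR]: Emergency PDU malfunctions=not, #2 rectifier degraded=not, Reserve UPS module degraded=not, UPS chain down=not → no input occurs → does not occur.
Bus B fails [OR]: Right battery string malfunctions=not, Bus A lost=not, Fuel pump malfunctions=not, Automatic transfer switch faulted=not → no input occurs → does not occur.
Generator path fails [AND]: #2 utility transformer failed=occurs, Standby breaker is out=not, Battery string 2 offline=not, PDU 2 fails=not → not all inputs occur → does not occur.
Distribution tier unavailable [OR]: Redundant UPS module 2 trips=not, Static switch 2 is down=not → no input occurs → does not occur.
Utility feed unavailable [OR]: Distribution tier unavailable=not, Outboard diesel generator 2 offline=not → no input occurs → does not occur.
UPS chain 2 down [AND]: Generator path fails=not, North rectifier 2 is out=not, Utility feed unavailable=not, Backup fuel pump 2 malfunctions=not → not all inputs occur → does not occur.
Data center power outage [OR]: Bus B fails=not, UPS chain 2 down=not → no input occurs → does not occur.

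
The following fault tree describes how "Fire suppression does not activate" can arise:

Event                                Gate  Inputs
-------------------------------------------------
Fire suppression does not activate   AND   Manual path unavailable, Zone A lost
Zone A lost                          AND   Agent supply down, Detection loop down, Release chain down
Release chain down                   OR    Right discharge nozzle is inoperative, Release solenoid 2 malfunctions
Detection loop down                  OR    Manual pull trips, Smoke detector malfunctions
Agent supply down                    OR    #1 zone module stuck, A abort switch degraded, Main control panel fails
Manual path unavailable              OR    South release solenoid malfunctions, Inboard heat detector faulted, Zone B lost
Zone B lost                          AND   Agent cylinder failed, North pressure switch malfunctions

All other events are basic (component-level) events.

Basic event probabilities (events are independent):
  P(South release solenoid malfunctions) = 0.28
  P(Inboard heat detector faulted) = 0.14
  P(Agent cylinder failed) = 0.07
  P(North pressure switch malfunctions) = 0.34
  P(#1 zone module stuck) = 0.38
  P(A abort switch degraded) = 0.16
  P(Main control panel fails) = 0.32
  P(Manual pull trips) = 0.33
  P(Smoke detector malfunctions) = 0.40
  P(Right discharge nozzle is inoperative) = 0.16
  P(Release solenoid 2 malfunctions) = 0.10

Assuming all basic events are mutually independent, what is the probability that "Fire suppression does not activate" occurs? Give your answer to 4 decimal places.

P(Zone B lost) [AND] = 0.07 × 0.34 = 0.023800
P(Manual path unavailable) [OR] = 1 − (1−0.28) × (1−0.14) × (1−0.023800) = 0.395537
P(Agent supply down) [OR] = 1 − (1−0.38) × (1−0.16) × (1−0.32) = 0.645856
P(Detection loop down) [OR] = 1 − (1−0.33) × (1−0.40) = 0.598000
P(Release chain down) [OR] = 1 − (1−0.16) × (1−0.10) = 0.244000
P(Zone A lost) [AND] = 0.645856 × 0.598000 × 0.244000 = 0.094238
P(Fire suppression does not activate) [AND] = 0.395537 × 0.094238 = 0.037275
Rounded to 4 decimal places: P(Fire suppression does not activate) ≈ 0.0373.

0.0373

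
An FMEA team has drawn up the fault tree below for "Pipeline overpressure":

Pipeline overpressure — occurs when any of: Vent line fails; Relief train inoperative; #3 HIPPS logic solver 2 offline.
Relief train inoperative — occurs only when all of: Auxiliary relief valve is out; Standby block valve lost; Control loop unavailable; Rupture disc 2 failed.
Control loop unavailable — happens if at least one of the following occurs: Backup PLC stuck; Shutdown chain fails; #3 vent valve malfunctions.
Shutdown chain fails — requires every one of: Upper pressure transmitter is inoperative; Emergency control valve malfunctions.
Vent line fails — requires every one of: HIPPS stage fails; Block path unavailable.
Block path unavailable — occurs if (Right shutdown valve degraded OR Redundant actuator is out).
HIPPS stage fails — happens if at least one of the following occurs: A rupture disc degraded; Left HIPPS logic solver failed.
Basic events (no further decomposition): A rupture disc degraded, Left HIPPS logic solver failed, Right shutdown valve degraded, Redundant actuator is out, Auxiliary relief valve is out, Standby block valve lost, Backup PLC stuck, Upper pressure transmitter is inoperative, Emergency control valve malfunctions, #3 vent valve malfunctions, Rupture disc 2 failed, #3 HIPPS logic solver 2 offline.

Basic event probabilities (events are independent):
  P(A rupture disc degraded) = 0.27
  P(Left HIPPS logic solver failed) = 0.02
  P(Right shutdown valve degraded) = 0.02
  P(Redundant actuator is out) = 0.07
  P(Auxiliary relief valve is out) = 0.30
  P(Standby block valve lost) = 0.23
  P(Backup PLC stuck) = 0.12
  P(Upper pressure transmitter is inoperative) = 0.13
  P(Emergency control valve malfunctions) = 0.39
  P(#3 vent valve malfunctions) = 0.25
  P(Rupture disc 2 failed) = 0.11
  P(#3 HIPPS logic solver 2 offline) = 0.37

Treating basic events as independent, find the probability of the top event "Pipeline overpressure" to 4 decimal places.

0.3876

P(HIPPS stage fails) [OR] = 1 − (1−0.27) × (1−0.02) = 0.284600
P(Block path unavailable) [OR] = 1 − (1−0.02) × (1−0.07) = 0.088600
P(Vent line fails) [AND] = 0.284600 × 0.088600 = 0.025216
P(Shutdown chain fails) [AND] = 0.13 × 0.39 = 0.050700
P(Control loop unavailable) [OR] = 1 − (1−0.12) × (1−0.050700) × (1−0.25) = 0.373462
P(Relief train inoperative) [AND] = 0.30 × 0.23 × 0.373462 × 0.11 = 0.002835
P(Pipeline overpressure) [OR] = 1 − (1−0.025216) × (1−0.002835) × (1−0.37) = 0.387627
Rounded to 4 decimal places: P(Pipeline overpressure) ≈ 0.3876.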